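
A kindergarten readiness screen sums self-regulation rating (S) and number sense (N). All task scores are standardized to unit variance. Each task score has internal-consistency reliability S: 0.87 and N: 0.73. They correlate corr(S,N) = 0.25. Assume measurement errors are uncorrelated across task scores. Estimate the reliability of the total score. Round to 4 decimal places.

Var(S+N) = 2 + 2·[0.25] = 2 + 0.5 = 2.5.
Because errors are independent across components, Cov(Tᵢ,Tⱼ) = Cov(Xᵢ,Xⱼ); the off-diagonal part of the true-score variance is the same as above.
True-score variance = [0.87 + 0.73] + 0.5 = 1.6 + 0.5 = 2.1.
Reliability = 2.1 / 2.5 = 0.8400.

0.8400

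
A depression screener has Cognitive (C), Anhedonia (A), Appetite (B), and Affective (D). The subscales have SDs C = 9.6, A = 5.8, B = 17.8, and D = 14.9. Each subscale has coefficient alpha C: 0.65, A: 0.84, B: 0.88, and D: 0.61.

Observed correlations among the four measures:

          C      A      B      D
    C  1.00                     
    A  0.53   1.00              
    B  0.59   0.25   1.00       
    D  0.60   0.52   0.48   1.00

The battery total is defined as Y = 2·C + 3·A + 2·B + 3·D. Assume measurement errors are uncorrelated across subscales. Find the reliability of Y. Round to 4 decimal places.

0.8736

Var(Y) = 2²·9.6² + 3²·5.8² + 2²·17.8² + 3²·14.9² + 2·[6·9.6·5.8·0.53 + 4·9.6·17.8·0.59 + 6·9.6·14.9·0.60 + 6·5.8·17.8·0.25 + 9·5.8·14.9·0.52 + 6·17.8·14.9·0.48] = 3936.85 + 4836.84 = 8773.69.
Because errors are independent across components, Cov(Tᵢ,Tⱼ) = Cov(Xᵢ,Xⱼ); the off-diagonal part of the true-score variance is the same as above.
True-score variance = [2²·9.6²·0.65 + 3²·5.8²·0.84 + 2²·17.8²·0.88 + 3²·14.9²·0.61] + 4836.84 = 2828.05 + 4836.84 = 7664.89.
Reliability = 7664.89 / 8773.69 = 0.8736.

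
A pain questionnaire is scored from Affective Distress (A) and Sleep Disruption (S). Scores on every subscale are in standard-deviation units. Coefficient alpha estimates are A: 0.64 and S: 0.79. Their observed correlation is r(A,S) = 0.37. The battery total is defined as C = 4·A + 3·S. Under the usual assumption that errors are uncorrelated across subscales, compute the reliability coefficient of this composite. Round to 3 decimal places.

Var(C) = 4² + 3² + 2·[12·0.37] = 25 + 8.88 = 33.88.
With uncorrelated errors the cross-covariances are all true-score covariance, so they carry over unchanged; only the diagonal terms shrink to ρᵢσᵢ².
True-score variance = [4²·0.64 + 3²·0.79] + 8.88 = 17.35 + 8.88 = 26.23.
Reliability = 26.23 / 33.88 = 0.774.

0.774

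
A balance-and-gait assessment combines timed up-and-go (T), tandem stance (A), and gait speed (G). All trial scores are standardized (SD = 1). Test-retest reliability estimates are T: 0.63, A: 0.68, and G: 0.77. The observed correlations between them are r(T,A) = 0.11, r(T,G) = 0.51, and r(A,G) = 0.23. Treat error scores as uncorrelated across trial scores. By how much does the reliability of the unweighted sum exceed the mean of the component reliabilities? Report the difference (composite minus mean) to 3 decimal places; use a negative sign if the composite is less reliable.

0.111

Var(sum) = 3 + 1.7 = 4.7; true-score variance = 2.08 + 1.7 = 3.78; composite reliability = 0.8043.
Mean component reliability = 0.6933.
Difference = 0.8043 − 0.6933 = 0.111.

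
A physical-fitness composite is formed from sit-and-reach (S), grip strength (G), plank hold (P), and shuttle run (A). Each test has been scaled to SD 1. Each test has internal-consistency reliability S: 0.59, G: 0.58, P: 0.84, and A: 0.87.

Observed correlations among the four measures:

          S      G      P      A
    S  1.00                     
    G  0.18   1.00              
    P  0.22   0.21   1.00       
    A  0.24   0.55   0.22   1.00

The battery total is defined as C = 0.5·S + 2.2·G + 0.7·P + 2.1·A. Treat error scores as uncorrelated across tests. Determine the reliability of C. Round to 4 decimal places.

0.8400

Var(C) = 0.5² + 2.2² + 0.7² + 2.1² + 2·[1.1·0.18 + 0.35·0.22 + 1.05·0.24 + 1.54·0.21 + 4.62·0.55 + 1.47·0.22] = 9.99 + 7.4296 = 17.4196.
Because errors are independent across components, Cov(Tᵢ,Tⱼ) = Cov(Xᵢ,Xⱼ); the off-diagonal part of the true-score variance is the same as above.
True-score variance = [0.5²·0.59 + 2.2²·0.58 + 0.7²·0.84 + 2.1²·0.87] + 7.4296 = 7.203 + 7.4296 = 14.6326.
Reliability = 14.6326 / 17.4196 = 0.8400.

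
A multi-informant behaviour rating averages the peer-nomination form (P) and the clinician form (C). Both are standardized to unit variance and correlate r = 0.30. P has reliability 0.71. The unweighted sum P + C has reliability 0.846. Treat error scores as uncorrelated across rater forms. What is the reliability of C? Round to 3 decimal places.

0.890

Var(P+C) = 2 + 2·0.30 = 2.600.
True-score variance = ρ_P + ρ_C + 2·0.30, so 0.846 = (0.71 + ρ_C + 0.60) / 2.600.
ρ_C = 0.846·2.600 − 0.71 − 0.60 = 0.890.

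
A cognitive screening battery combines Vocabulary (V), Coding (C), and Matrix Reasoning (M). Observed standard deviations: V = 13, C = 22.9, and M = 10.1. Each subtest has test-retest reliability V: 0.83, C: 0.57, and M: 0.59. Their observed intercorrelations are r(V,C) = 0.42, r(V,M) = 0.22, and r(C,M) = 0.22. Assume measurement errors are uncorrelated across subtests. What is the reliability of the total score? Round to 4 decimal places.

Var(V+C+M) = 13² + 22.9² + 10.1² + 2·[13·22.9·0.42 + 13·10.1·0.22 + 22.9·10.1·0.22] = 795.42 + 409.608 = 1205.03.
With uncorrelated errors the cross-covariances are all true-score covariance, so they carry over unchanged; only the diagonal terms shrink to ρᵢσᵢ².
True-score variance = [13²·0.83 + 22.9²·0.57 + 10.1²·0.59] + 409.608 = 499.37 + 409.608 = 908.977.
Reliability = 908.977 / 1205.03 = 0.7543.

0.7543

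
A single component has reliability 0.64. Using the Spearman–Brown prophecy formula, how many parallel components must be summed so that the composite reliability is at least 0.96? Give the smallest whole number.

14

k ≥ ρ*(1−ρ₁)/(ρ₁(1−ρ*)) = 0.96·0.36 / (0.64·0.04) = 13.500.
Smallest integer k = 14.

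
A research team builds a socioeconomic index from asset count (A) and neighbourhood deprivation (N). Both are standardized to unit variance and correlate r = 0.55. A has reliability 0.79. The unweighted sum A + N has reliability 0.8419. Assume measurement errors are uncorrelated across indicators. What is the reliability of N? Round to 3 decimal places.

Var(A+N) = 2 + 2·0.55 = 3.100.
True-score variance = ρ_A + ρ_N + 2·0.55, so 0.8419 = (0.79 + ρ_N + 1.10) / 3.100.
ρ_N = 0.8419·3.100 − 0.79 − 1.10 = 0.720.

0.720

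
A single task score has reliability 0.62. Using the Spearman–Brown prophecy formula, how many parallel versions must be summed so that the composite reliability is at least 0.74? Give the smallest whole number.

2

k ≥ ρ*(1−ρ₁)/(ρ₁(1−ρ*)) = 0.74·0.38 / (0.62·0.26) = 1.744.
Smallest integer k = 2.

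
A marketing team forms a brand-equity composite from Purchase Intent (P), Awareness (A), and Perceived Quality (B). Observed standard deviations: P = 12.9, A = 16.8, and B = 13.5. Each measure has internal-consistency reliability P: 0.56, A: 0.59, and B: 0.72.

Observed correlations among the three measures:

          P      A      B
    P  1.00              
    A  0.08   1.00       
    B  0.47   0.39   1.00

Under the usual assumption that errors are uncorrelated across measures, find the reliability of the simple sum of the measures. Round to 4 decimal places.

0.7615

Var(P+A+B) = 12.9² + 16.8² + 13.5² + 2·[12.9·16.8·0.08 + 12.9·13.5·0.47 + 16.8·13.5·0.39] = 630.9 + 375.28 = 1006.18.
Because errors are independent across components, Cov(Tᵢ,Tⱼ) = Cov(Xᵢ,Xⱼ); the off-diagonal part of the true-score variance is the same as above.
True-score variance = [12.9²·0.56 + 16.8²·0.59 + 13.5²·0.72] + 375.28 = 390.931 + 375.28 = 766.211.
Reliability = 766.211 / 1006.18 = 0.7615.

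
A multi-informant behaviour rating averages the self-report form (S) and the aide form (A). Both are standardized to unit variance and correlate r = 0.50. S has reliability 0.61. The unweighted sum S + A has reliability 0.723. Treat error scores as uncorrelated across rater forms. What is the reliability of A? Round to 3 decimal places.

Var(S+A) = 2 + 2·0.50 = 3.000.
True-score variance = ρ_S + ρ_A + 2·0.50, so 0.723 = (0.61 + ρ_A + 1.00) / 3.000.
ρ_A = 0.723·3.000 − 0.61 − 1.00 = 0.559.

0.559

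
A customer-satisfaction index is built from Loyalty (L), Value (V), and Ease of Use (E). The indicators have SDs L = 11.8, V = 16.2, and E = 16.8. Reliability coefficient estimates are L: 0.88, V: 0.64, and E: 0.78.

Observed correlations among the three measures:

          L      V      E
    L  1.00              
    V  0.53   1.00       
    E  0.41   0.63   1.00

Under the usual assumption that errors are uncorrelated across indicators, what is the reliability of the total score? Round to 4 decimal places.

Var(L+V+E) = 11.8² + 16.2² + 16.8² + 2·[11.8·16.2·0.53 + 11.8·16.8·0.41 + 16.2·16.8·0.63] = 683.92 + 708.108 = 1392.03.
Under uncorrelated errors the observed covariances equal the true-score covariances, so only the own-variance terms attenuate.
True-score variance = [11.8²·0.88 + 16.2²·0.64 + 16.8²·0.78] + 708.108 = 510.64 + 708.108 = 1218.75.
Reliability = 1218.75 / 1392.03 = 0.8755.

0.8755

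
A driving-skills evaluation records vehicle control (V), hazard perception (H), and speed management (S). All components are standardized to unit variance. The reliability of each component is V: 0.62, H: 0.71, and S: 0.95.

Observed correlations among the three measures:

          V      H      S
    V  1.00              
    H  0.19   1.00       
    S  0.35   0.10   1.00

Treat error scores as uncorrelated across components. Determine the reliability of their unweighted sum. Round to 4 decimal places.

0.8318

Var(V+H+S) = 3 + 2·[0.19 + 0.35 + 0.10] = 3 + 1.28 = 4.28.
With uncorrelated errors the cross-covariances are all true-score covariance, so they carry over unchanged; only the diagonal terms shrink to ρᵢσᵢ².
True-score variance = [0.62 + 0.71 + 0.95] + 1.28 = 2.28 + 1.28 = 3.56.
Reliability = 3.56 / 4.28 = 0.8318.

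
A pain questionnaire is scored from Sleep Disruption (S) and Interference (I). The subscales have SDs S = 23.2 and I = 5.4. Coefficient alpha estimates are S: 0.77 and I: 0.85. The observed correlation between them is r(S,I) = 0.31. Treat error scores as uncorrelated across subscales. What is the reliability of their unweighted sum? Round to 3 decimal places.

0.801

Var(S+I) = 23.2² + 5.4² + 2·[23.2·5.4·0.31] = 567.4 + 77.6736 = 645.074.
Because errors are independent across components, Cov(Tᵢ,Tⱼ) = Cov(Xᵢ,Xⱼ); the off-diagonal part of the true-score variance is the same as above.
True-score variance = [23.2²·0.77 + 5.4²·0.85] + 77.6736 = 439.231 + 77.6736 = 516.904.
Reliability = 516.904 / 645.074 = 0.801.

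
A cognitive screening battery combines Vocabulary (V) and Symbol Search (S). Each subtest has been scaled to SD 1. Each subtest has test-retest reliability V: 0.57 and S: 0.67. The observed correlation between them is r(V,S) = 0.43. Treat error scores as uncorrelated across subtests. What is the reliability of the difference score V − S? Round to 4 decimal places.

0.3333

Var(V−S) = 1 + 1 − 2·0.43 = 2 − 0.86 = 1.14.
Because errors are independent across components, Cov(Tᵢ,Tⱼ) = Cov(Xᵢ,Xⱼ); the off-diagonal part of the true-score variance is the same as above.
True-score variance = [0.57 + 0.67] − 0.86 = 1.24 − 0.86 = 0.38.
Reliability = 0.38 / 1.14 = 0.3333.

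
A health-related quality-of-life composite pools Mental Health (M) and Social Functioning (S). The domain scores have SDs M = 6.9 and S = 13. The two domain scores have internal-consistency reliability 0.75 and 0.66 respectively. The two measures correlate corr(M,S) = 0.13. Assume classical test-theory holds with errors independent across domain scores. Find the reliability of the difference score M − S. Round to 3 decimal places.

0.641

Var(M−S) = 6.9² + 13² − 2·6.9·13·0.13 = 216.61 − 23.322 = 193.288.
With uncorrelated errors the cross-covariances are all true-score covariance, so they carry over unchanged; only the diagonal terms shrink to ρᵢσᵢ².
True-score variance = [6.9²·0.75 + 13²·0.66] − 23.322 = 147.248 − 23.322 = 123.925.
Reliability = 123.925 / 193.288 = 0.641.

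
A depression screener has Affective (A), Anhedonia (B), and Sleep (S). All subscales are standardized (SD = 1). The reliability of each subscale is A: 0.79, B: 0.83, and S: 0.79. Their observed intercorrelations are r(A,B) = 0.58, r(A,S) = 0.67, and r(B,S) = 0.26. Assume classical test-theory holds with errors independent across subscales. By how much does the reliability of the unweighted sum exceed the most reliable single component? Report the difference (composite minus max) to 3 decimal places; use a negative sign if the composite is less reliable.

0.072

Var(sum) = 3 + 3.02 = 6.02; true-score variance = 2.41 + 3.02 = 5.43; composite reliability = 0.9020.
Max component reliability = 0.8300.
Difference = 0.9020 − 0.8300 = 0.072.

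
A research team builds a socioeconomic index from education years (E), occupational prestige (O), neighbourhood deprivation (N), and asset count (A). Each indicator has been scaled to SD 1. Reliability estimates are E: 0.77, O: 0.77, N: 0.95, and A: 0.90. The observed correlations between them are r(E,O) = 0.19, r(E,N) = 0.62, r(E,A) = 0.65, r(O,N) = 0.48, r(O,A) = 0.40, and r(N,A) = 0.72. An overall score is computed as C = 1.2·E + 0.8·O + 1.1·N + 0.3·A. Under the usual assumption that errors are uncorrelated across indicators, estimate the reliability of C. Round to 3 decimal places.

Var(C) = 1.2² + 0.8² + 1.1² + 0.3² + 2·[0.96·0.19 + 1.32·0.62 + 0.36·0.65 + 0.88·0.48 + 0.24·0.40 + 0.33·0.72] = 3.38 + 3.9816 = 7.3616.
Because errors are independent across components, Cov(Tᵢ,Tⱼ) = Cov(Xᵢ,Xⱼ); the off-diagonal part of the true-score variance is the same as above.
True-score variance = [1.2²·0.77 + 0.8²·0.77 + 1.1²·0.95 + 0.3²·0.90] + 3.9816 = 2.8321 + 3.9816 = 6.8137.
Reliability = 6.8137 / 7.3616 = 0.926.

0.926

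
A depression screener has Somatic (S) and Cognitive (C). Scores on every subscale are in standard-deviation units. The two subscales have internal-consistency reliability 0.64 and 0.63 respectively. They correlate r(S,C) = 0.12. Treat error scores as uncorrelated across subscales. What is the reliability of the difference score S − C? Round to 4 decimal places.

0.5852

Var(S−C) = 1 + 1 − 2·0.12 = 2 − 0.24 = 1.76.
With uncorrelated errors the cross-covariances are all true-score covariance, so they carry over unchanged; only the diagonal terms shrink to ρᵢσᵢ².
True-score variance = [0.64 + 0.63] − 0.24 = 1.27 − 0.24 = 1.03.
Reliability = 1.03 / 1.76 = 0.5852.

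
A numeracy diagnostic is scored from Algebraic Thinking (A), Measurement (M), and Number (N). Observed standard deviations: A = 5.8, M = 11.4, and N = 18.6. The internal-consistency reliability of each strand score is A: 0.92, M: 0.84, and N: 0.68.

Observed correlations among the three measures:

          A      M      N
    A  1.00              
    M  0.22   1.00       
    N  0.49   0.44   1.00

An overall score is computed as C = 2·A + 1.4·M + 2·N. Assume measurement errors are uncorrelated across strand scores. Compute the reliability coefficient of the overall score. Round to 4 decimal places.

0.8234

Var(C) = 2²·5.8² + 1.4²·11.4² + 2²·18.6² + 2·[2.8·5.8·11.4·0.22 + 4·5.8·18.6·0.49 + 2.8·11.4·18.6·0.44] = 1773.12 + 1026.82 = 2799.94.
With uncorrelated errors the cross-covariances are all true-score covariance, so they carry over unchanged; only the diagonal terms shrink to ρᵢσᵢ².
True-score variance = [2²·5.8²·0.92 + 1.4²·11.4²·0.84 + 2²·18.6²·0.68] + 1026.82 = 1278.77 + 1026.82 = 2305.59.
Reliability = 2305.59 / 2799.94 = 0.8234.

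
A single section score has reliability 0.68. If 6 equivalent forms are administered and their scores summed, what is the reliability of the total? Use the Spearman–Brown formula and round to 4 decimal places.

ρ_k = kρ / (1 + (k−1)ρ) = 6·0.68 / (1 + 5·0.68) = 4.080 / 4.400 = 0.9273.

0.9273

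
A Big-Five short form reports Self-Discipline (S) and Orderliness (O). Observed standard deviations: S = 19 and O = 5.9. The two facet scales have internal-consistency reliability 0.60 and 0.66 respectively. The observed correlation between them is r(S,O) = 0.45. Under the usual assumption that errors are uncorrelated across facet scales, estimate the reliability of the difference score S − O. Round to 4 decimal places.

0.4702

Var(S−O) = 19² + 5.9² − 2·19·5.9·0.45 = 395.81 − 100.89 = 294.92.
Because errors are independent across components, Cov(Tᵢ,Tⱼ) = Cov(Xᵢ,Xⱼ); the off-diagonal part of the true-score variance is the same as above.
True-score variance = [19²·0.60 + 5.9²·0.66] − 100.89 = 239.575 − 100.89 = 138.685.
Reliability = 138.685 / 294.92 = 0.4702.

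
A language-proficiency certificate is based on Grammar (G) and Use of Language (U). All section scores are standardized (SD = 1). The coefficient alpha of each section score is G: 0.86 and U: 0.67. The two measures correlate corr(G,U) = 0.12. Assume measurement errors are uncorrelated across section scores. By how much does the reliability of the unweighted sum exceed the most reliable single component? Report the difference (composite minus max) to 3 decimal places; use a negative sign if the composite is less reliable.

-0.070

Var(sum) = 2 + 0.24 = 2.24; true-score variance = 1.53 + 0.24 = 1.77; composite reliability = 0.7902.
Max component reliability = 0.8600.
Difference = 0.7902 − 0.8600 = -0.070.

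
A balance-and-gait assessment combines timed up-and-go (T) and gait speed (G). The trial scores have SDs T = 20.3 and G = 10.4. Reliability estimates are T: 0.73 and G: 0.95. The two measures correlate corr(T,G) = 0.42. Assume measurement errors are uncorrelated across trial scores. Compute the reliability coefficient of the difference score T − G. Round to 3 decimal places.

Var(T−G) = 20.3² + 10.4² − 2·20.3·10.4·0.42 = 520.25 − 177.341 = 342.909.
Under uncorrelated errors the observed covariances equal the true-score covariances, so only the own-variance terms attenuate.
True-score variance = [20.3²·0.73 + 10.4²·0.95] − 177.341 = 403.578 − 177.341 = 226.237.
Reliability = 226.237 / 342.909 = 0.660.

0.660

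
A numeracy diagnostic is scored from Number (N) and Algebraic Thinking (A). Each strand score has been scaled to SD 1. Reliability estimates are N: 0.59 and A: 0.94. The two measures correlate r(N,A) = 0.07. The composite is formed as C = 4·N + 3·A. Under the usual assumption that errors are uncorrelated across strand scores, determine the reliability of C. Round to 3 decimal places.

Var(C) = 4² + 3² + 2·[12·0.07] = 25 + 1.68 = 26.68.
Under uncorrelated errors the observed covariances equal the true-score covariances, so only the own-variance terms attenuate.
True-score variance = [4²·0.59 + 3²·0.94] + 1.68 = 17.9 + 1.68 = 19.58.
Reliability = 19.58 / 26.68 = 0.734.

0.734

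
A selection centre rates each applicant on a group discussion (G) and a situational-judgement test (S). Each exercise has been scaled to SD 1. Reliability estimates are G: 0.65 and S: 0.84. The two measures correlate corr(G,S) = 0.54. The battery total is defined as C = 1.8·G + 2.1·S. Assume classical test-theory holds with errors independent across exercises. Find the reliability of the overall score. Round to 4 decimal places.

0.8432

Var(C) = 1.8² + 2.1² + 2·[3.78·0.54] = 7.65 + 4.0824 = 11.7324.
Because errors are independent across components, Cov(Tᵢ,Tⱼ) = Cov(Xᵢ,Xⱼ); the off-diagonal part of the true-score variance is the same as above.
True-score variance = [1.8²·0.65 + 2.1²·0.84] + 4.0824 = 5.8104 + 4.0824 = 9.8928.
Reliability = 9.8928 / 11.7324 = 0.8432.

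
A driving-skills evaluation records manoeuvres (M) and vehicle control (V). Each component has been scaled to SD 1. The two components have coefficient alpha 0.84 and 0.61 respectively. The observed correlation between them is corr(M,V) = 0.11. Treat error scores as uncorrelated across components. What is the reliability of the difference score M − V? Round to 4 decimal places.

Var(M−V) = 1 + 1 − 2·0.11 = 2 − 0.22 = 1.78.
Because errors are independent across components, Cov(Tᵢ,Tⱼ) = Cov(Xᵢ,Xⱼ); the off-diagonal part of the true-score variance is the same as above.
True-score variance = [0.84 + 0.61] − 0.22 = 1.45 − 0.22 = 1.23.
Reliability = 1.23 / 1.78 = 0.6910.

0.6910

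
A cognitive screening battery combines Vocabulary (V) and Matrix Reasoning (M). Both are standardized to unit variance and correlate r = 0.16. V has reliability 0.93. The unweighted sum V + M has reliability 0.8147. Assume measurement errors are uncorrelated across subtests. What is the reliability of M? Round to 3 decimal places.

Var(V+M) = 2 + 2·0.16 = 2.320.
True-score variance = ρ_V + ρ_M + 2·0.16, so 0.8147 = (0.93 + ρ_M + 0.32) / 2.320.
ρ_M = 0.8147·2.320 − 0.93 − 0.32 = 0.640.

0.640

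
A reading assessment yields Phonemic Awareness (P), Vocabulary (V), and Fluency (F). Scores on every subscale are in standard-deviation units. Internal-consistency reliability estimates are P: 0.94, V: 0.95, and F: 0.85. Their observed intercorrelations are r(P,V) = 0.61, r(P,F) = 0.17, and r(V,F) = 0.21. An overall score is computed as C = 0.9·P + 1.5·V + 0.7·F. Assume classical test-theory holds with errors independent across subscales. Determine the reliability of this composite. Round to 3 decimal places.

0.960

Var(C) = 0.9² + 1.5² + 0.7² + 2·[1.35·0.61 + 0.63·0.17 + 1.05·0.21] = 3.55 + 2.3022 = 5.8522.
Because errors are independent across components, Cov(Tᵢ,Tⱼ) = Cov(Xᵢ,Xⱼ); the off-diagonal part of the true-score variance is the same as above.
True-score variance = [0.9²·0.94 + 1.5²·0.95 + 0.7²·0.85] + 2.3022 = 3.3154 + 2.3022 = 5.6176.
Reliability = 5.6176 / 5.8522 = 0.960.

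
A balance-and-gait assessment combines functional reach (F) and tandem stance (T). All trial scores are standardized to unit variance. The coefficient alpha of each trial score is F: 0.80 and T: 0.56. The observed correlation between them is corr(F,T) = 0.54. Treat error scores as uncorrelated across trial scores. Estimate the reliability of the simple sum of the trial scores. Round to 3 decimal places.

0.792

Var(F+T) = 2 + 2·[0.54] = 2 + 1.08 = 3.08.
Under uncorrelated errors the observed covariances equal the true-score covariances, so only the own-variance terms attenuate.
True-score variance = [0.80 + 0.56] + 1.08 = 1.36 + 1.08 = 2.44.
Reliability = 2.44 / 3.08 = 0.792.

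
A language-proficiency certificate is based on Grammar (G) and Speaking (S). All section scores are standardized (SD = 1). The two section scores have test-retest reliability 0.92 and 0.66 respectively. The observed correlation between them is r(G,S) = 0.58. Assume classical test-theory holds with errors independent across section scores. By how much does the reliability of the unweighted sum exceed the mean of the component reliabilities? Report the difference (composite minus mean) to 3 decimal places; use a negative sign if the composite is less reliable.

Var(sum) = 2 + 1.16 = 3.16; true-score variance = 1.58 + 1.16 = 2.74; composite reliability = 0.8671.
Mean component reliability = 0.7900.
Difference = 0.8671 − 0.7900 = 0.077.

0.077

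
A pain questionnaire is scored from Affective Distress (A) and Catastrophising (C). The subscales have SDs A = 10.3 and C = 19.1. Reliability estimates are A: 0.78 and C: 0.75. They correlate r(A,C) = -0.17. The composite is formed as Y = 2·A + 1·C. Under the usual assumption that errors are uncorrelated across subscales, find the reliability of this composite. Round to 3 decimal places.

Var(Y) = 2²·10.3² + 19.1² + 2·[2·10.3·19.1·(-0.17)] = 789.17 − 133.776 = 655.394.
Under uncorrelated errors the observed covariances equal the true-score covariances, so only the own-variance terms attenuate.
True-score variance = [2²·10.3²·0.78 + 19.1²·0.75] − 133.776 = 604.608 − 133.776 = 470.832.
Reliability = 470.832 / 655.394 = 0.718.

0.718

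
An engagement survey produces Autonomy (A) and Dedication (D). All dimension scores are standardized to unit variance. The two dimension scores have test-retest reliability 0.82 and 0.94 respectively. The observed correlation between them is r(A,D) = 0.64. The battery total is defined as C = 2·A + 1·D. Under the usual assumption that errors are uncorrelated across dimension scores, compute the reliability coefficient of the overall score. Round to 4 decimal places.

Var(C) = 2² + 1 + 2·[2·0.64] = 5 + 2.56 = 7.56.
With uncorrelated errors the cross-covariances are all true-score covariance, so they carry over unchanged; only the diagonal terms shrink to ρᵢσᵢ².
True-score variance = [2²·0.82 + 0.94] + 2.56 = 4.22 + 2.56 = 6.78.
Reliability = 6.78 / 7.56 = 0.8968.

0.8968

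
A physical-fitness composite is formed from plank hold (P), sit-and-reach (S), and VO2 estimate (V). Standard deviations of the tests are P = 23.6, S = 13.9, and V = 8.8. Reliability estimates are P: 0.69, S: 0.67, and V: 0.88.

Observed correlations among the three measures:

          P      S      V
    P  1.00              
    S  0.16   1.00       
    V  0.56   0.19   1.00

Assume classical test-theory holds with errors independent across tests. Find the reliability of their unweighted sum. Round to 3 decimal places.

0.797

Var(P+S+V) = 23.6² + 13.9² + 8.8² + 2·[23.6·13.9·0.16 + 23.6·8.8·0.56 + 13.9·8.8·0.19] = 827.61 + 384.056 = 1211.67.
Under uncorrelated errors the observed covariances equal the true-score covariances, so only the own-variance terms attenuate.
True-score variance = [23.6²·0.69 + 13.9²·0.67 + 8.8²·0.88] + 384.056 = 581.9 + 384.056 = 965.956.
Reliability = 965.956 / 1211.67 = 0.797.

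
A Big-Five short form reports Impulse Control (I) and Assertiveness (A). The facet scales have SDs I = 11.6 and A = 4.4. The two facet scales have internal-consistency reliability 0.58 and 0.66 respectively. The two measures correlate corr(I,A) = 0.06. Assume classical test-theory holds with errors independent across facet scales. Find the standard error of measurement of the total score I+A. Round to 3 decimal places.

7.943

Var(total) = 153.92 + 6.1248 = 160.045.
True-score variance = 90.8224 + 6.1248 = 96.9472, so reliability = 0.6058.
Error variance = 160.045 − 96.9472 = 63.0976; SEM = √63.0976 = 7.943.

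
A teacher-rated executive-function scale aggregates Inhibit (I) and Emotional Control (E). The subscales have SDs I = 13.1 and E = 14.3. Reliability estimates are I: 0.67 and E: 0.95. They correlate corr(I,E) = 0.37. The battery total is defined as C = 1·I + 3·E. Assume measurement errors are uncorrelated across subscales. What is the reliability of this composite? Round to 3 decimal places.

0.939

Var(C) = 13.1² + 3²·14.3² + 2·[3·13.1·14.3·0.37] = 2012.02 + 415.873 = 2427.89.
With uncorrelated errors the cross-covariances are all true-score covariance, so they carry over unchanged; only the diagonal terms shrink to ρᵢσᵢ².
True-score variance = [13.1²·0.67 + 3²·14.3²·0.95] + 415.873 = 1863.37 + 415.873 = 2279.24.
Reliability = 2279.24 / 2427.89 = 0.939.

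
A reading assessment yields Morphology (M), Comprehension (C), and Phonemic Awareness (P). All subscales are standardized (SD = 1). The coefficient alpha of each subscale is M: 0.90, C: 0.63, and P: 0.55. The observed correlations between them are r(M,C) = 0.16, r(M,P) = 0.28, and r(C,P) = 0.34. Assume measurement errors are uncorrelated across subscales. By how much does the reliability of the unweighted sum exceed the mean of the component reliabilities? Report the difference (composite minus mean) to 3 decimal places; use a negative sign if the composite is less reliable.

Var(sum) = 3 + 1.56 = 4.56; true-score variance = 2.08 + 1.56 = 3.64; composite reliability = 0.7982.
Mean component reliability = 0.6933.
Difference = 0.7982 − 0.6933 = 0.105.

0.105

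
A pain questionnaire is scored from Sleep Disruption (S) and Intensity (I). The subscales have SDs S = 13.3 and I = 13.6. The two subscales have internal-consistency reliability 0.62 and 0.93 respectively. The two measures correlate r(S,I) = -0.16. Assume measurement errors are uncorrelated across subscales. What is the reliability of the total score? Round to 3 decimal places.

Var(S+I) = 13.3² + 13.6² + 2·[13.3·13.6·(-0.16)] = 361.85 − 57.8816 = 303.968.
With uncorrelated errors the cross-covariances are all true-score covariance, so they carry over unchanged; only the diagonal terms shrink to ρᵢσᵢ².
True-score variance = [13.3²·0.62 + 13.6²·0.93] − 57.8816 = 281.685 − 57.8816 = 223.803.
Reliability = 223.803 / 303.968 = 0.736.

0.736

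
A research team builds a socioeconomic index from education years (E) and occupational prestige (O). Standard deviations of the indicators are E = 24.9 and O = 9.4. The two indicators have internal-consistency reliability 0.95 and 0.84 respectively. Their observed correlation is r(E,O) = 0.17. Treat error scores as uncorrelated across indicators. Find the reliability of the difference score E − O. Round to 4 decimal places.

0.9282

Var(E−O) = 24.9² + 9.4² − 2·24.9·9.4·0.17 = 708.37 − 79.5804 = 628.79.
With uncorrelated errors the cross-covariances are all true-score covariance, so they carry over unchanged; only the diagonal terms shrink to ρᵢσᵢ².
True-score variance = [24.9²·0.95 + 9.4²·0.84] − 79.5804 = 663.232 − 79.5804 = 583.651.
Reliability = 583.651 / 628.79 = 0.9282.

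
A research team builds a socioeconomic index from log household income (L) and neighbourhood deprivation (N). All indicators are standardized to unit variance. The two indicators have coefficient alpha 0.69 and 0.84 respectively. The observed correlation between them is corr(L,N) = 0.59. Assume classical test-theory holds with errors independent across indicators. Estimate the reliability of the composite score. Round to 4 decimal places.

Var(L+N) = 2 + 2·[0.59] = 2 + 1.18 = 3.18.
With uncorrelated errors the cross-covariances are all true-score covariance, so they carry over unchanged; only the diagonal terms shrink to ρᵢσᵢ².
True-score variance = [0.69 + 0.84] + 1.18 = 1.53 + 1.18 = 2.71.
Reliability = 2.71 / 3.18 = 0.8522.

0.8522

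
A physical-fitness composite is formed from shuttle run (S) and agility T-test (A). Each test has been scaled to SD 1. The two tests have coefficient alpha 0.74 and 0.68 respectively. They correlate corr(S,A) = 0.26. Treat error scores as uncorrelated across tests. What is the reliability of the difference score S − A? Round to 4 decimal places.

0.6081

Var(S−A) = 1 + 1 − 2·0.26 = 2 − 0.52 = 1.48.
Under uncorrelated errors the observed covariances equal the true-score covariances, so only the own-variance terms attenuate.
True-score variance = [0.74 + 0.68] − 0.52 = 1.42 − 0.52 = 0.9.
Reliability = 0.9 / 1.48 = 0.6081.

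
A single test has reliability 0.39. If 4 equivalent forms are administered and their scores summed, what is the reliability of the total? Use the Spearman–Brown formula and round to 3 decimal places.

0.719

ρ_k = kρ / (1 + (k−1)ρ) = 4·0.39 / (1 + 3·0.39) = 1.560 / 2.170 = 0.719.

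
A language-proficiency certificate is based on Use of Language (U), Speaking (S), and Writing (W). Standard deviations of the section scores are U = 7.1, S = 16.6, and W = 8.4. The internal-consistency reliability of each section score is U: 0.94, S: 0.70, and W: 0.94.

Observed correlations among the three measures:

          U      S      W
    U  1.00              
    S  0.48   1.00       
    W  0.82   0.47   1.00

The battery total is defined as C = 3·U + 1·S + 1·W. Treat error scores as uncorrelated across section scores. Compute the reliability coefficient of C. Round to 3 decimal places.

Var(C) = 3²·7.1² + 16.6² + 8.4² + 2·[3·7.1·16.6·0.48 + 3·7.1·8.4·0.82 + 16.6·8.4·0.47] = 799.81 + 763.939 = 1563.75.
Under uncorrelated errors the observed covariances equal the true-score covariances, so only the own-variance terms attenuate.
True-score variance = [3²·7.1²·0.94 + 16.6²·0.70 + 8.4²·0.94] + 763.939 = 685.687 + 763.939 = 1449.63.
Reliability = 1449.63 / 1563.75 = 0.927.

0.927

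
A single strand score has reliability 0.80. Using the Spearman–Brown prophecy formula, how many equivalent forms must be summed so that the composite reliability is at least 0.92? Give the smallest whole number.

k ≥ ρ*(1−ρ₁)/(ρ₁(1−ρ*)) = 0.92·0.20 / (0.80·0.08) = 2.875.
Smallest integer k = 3.

3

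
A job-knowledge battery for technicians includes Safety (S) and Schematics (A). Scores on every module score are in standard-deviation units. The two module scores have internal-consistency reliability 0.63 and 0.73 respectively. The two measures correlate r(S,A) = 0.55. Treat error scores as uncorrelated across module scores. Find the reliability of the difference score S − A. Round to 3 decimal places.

0.289

Var(S−A) = 1 + 1 − 2·0.55 = 2 − 1.1 = 0.9.
Under uncorrelated errors the observed covariances equal the true-score covariances, so only the own-variance terms attenuate.
True-score variance = [0.63 + 0.73] − 1.1 = 1.36 − 1.1 = 0.26.
Reliability = 0.26 / 0.9 = 0.289.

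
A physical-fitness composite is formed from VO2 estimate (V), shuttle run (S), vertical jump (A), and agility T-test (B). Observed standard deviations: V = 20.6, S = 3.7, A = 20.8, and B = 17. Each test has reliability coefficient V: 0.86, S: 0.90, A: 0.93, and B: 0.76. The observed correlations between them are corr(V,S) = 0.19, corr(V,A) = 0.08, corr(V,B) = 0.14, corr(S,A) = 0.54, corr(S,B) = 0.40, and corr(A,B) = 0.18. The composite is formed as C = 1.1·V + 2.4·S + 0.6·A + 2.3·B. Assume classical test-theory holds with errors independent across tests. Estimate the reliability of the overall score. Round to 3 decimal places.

0.858

Var(C) = 1.1²·20.6² + 2.4²·3.7² + 0.6²·20.8² + 2.3²·17² + 2·[2.64·20.6·3.7·0.19 + 0.66·20.6·20.8·0.08 + 2.53·20.6·17·0.14 + 1.44·3.7·20.8·0.54 + 5.52·3.7·17·0.40 + 1.38·20.8·17·0.18] = 2276.89 + 942.916 = 3219.81.
Because errors are independent across components, Cov(Tᵢ,Tⱼ) = Cov(Xᵢ,Xⱼ); the off-diagonal part of the true-score variance is the same as above.
True-score variance = [1.1²·20.6²·0.86 + 2.4²·3.7²·0.90 + 0.6²·20.8²·0.93 + 2.3²·17²·0.76] + 942.916 = 1819.3 + 942.916 = 2762.22.
Reliability = 2762.22 / 3219.81 = 0.858.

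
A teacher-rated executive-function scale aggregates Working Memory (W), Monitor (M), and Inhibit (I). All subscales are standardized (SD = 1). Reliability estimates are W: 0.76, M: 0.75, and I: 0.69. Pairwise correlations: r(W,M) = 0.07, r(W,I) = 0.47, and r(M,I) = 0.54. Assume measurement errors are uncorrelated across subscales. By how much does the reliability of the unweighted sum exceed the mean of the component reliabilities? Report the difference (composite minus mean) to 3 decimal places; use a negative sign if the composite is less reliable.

Var(sum) = 3 + 2.16 = 5.16; true-score variance = 2.2 + 2.16 = 4.36; composite reliability = 0.8450.
Mean component reliability = 0.7333.
Difference = 0.8450 − 0.7333 = 0.112.

0.112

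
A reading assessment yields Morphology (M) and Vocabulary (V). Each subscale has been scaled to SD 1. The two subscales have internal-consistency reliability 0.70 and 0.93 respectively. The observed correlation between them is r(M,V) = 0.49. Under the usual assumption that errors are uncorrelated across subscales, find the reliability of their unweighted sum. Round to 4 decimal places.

0.8758

Var(M+V) = 2 + 2·[0.49] = 2 + 0.98 = 2.98.
Because errors are independent across components, Cov(Tᵢ,Tⱼ) = Cov(Xᵢ,Xⱼ); the off-diagonal part of the true-score variance is the same as above.
True-score variance = [0.70 + 0.93] + 0.98 = 1.63 + 0.98 = 2.61.
Reliability = 2.61 / 2.98 = 0.8758.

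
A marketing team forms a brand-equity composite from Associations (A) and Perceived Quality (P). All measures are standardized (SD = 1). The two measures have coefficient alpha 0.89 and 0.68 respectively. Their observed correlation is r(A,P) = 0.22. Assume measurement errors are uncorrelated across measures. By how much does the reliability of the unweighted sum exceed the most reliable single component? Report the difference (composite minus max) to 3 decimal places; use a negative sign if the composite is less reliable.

Var(sum) = 2 + 0.44 = 2.44; true-score variance = 1.57 + 0.44 = 2.01; composite reliability = 0.8238.
Max component reliability = 0.8900.
Difference = 0.8238 − 0.8900 = -0.066.

-0.066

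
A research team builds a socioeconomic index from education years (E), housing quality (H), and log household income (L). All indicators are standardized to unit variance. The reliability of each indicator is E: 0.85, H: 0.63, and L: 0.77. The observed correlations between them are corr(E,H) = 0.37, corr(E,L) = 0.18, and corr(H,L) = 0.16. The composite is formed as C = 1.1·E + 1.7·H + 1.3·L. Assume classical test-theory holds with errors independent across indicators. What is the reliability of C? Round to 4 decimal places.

0.8047

Var(C) = 1.1² + 1.7² + 1.3² + 2·[1.87·0.37 + 1.43·0.18 + 2.21·0.16] = 5.79 + 2.6058 = 8.3958.
Under uncorrelated errors the observed covariances equal the true-score covariances, so only the own-variance terms attenuate.
True-score variance = [1.1²·0.85 + 1.7²·0.63 + 1.3²·0.77] + 2.6058 = 4.1505 + 2.6058 = 6.7563.
Reliability = 6.7563 / 8.3958 = 0.8047.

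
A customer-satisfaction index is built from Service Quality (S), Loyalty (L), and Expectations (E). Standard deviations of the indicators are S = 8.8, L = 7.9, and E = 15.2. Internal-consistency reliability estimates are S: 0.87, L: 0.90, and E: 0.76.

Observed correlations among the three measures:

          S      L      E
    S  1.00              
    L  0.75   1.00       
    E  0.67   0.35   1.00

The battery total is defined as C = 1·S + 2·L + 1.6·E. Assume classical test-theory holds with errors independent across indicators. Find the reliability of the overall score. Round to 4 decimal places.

0.8948

Var(C) = 8.8² + 2²·7.9² + 1.6²·15.2² + 2·[2·8.8·7.9·0.75 + 1.6·8.8·15.2·0.67 + 3.2·7.9·15.2·0.35] = 918.542 + 764.321 = 1682.86.
With uncorrelated errors the cross-covariances are all true-score covariance, so they carry over unchanged; only the diagonal terms shrink to ρᵢσᵢ².
True-score variance = [8.8²·0.87 + 2²·7.9²·0.90 + 1.6²·15.2²·0.76] + 764.321 = 741.56 + 764.321 = 1505.88.
Reliability = 1505.88 / 1682.86 = 0.8948.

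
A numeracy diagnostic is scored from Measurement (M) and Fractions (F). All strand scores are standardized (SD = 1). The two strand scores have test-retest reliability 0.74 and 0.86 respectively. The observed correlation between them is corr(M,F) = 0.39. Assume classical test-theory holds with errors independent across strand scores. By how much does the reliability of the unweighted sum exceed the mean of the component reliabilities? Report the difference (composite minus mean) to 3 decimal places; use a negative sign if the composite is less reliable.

Var(sum) = 2 + 0.78 = 2.78; true-score variance = 1.6 + 0.78 = 2.38; composite reliability = 0.8561.
Mean component reliability = 0.8000.
Difference = 0.8561 − 0.8000 = 0.056.

0.056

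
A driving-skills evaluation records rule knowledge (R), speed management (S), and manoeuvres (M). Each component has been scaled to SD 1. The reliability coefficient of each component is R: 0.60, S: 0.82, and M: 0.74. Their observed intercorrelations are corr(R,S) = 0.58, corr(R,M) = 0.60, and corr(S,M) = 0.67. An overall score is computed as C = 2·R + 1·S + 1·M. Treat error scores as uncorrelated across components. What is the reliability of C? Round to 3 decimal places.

0.831

Var(C) = 2² + 1 + 1 + 2·[2·0.58 + 2·0.60 + 0.67] = 6 + 6.06 = 12.06.
With uncorrelated errors the cross-covariances are all true-score covariance, so they carry over unchanged; only the diagonal terms shrink to ρᵢσᵢ².
True-score variance = [2²·0.60 + 0.82 + 0.74] + 6.06 = 3.96 + 6.06 = 10.02.
Reliability = 10.02 / 12.06 = 0.831.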